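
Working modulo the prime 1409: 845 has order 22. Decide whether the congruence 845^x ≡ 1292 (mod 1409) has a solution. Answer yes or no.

no

⟨845⟩ has order 22; its elements mod 1409 are {1, 46, 49, 115, 338, 346, 417, 544, 564, 582, 702, 707, 827, 845, 865, 992, 1063, 1071, 1294, 1360, 1363, 1408}.
1292 is not in this set.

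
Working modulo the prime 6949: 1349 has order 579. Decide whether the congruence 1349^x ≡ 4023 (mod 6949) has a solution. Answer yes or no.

yes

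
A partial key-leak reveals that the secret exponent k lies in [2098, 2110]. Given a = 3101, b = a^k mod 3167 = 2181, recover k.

2110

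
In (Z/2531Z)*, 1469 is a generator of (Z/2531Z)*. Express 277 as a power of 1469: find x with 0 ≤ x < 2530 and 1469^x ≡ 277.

811

Baby-step giant-step with m = ceil(sqrt(2530)) = 51.
Baby table (1469^j mod 2531 for j=0..50):
  0:1  1:1469  2:1549  3:112  4:13  5:1380  6:2420  7:1456
  8:169  9:223  10:1088  11:1211  12:2197  13:368  14:1489  15:557
  16:720  17:2253  18:1640  19:2179  20:1767  21:1448  22:1072  23:486
  24:192  25:1107  26:1281  27:1256  28:2496  29:1736  30:1467  31:1142
  32:2076  33:2320  34:1354  35:2191  36:1678  37:2319  38:2416  39:642
  40:1566  41:2306  42:1036  43:753  44:110  45:2137  46:813  47:2196
  48:1430  49:2471  50:445
Giant step factor: 1469^(-51) ≡ 1747 (mod 2531).
Scan 277·1747^i mod 2531 for i = 0, 1, …:
  i=0: 277   i=1: 498   i=2: 1873   i=3: 2079
  i=4: 28   i=5: 827   i=6: 2099   i=7: 2065
  i=8: 880   i=9: 1043     …   i=14: 254
  i=15: 813
Match at i=15, j=46: x = 15·51 + 46 = 811.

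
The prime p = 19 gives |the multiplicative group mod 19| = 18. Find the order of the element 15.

The order of 15 must divide p − 1 = 18 = 2 · 3^2.
Divisors: 1, 2, 3, 6, 9, 18.
Check each in increasing order: 15^1 ≡ 15;  15^2 ≡ 16;  15^3 ≡ 12;  15^6 ≡ 11;  15^9 ≡ 18;  15^18 ≡ 1.
Smallest exponent giving 1 is 18.

18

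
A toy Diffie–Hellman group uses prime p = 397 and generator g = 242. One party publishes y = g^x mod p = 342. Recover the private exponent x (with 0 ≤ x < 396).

Baby-step giant-step with m = ceil(sqrt(396)) = 20.
Baby table (242^j mod 397 for j=0..19):
  0:1  1:242  2:205  3:382  4:340  5:101  6:225  7:61
  8:73  9:198  10:276  11:96  12:206  13:227  14:148  15:86
  16:168  17:162  18:298  19:259
Giant step factor: 242^(-20) ≡ 306 (mod 397).
Scan 342·306^i mod 397 for i = 0, 1, …:
  i=0: 342   i=1: 241   i=2: 301   i=3: 2
  i=4: 215   i=5: 285   i=6: 267   i=7: 317
  i=8: 134   i=9: 113   i=10: 39   i=11: 24
  i=12: 198
Match at i=12, j=9: x = 12·20 + 9 = 249.

249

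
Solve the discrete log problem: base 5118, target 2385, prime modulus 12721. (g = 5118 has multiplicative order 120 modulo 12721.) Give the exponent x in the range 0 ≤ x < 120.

Baby-step giant-step with m = ceil(sqrt(120)) = 11.
Baby table (5118^j mod 12721 for j=0..10):
  0:1  1:5118  2:1385  3:2833  4:10075  5:5637  6:11659  7:9272
  8:4766  9:6231  10:11432
Giant step factor: 5118^(-11) ≡ 3846 (mod 12721).
Scan 2385·3846^i mod 12721 for i = 0, 1, …:
  i=0: 2385   i=1: 869   i=2: 9272
Match at i=2, j=7: x = 2·11 + 7 = 29.

29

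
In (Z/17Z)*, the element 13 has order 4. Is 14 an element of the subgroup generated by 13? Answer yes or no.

⟨13⟩ has order 4; its elements mod 17 are {1, 4, 13, 16}.
14 is not in this set.

no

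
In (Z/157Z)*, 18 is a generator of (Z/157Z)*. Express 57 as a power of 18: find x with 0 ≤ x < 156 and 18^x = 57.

82

Baby-step giant-step with m = ceil(sqrt(156)) = 13.
Baby table (18^j mod 157 for j=0..12):
  0:1  1:18  2:10  3:23  4:100  5:73  6:58  7:102
  8:109  9:78  10:148  11:152  12:67
Giant step factor: 18^(-13) ≡ 135 (mod 157).
Scan 57·135^i mod 157 for i = 0, 1, …:
  i=0: 57   i=1: 2   i=2: 113   i=3: 26
  i=4: 56   i=5: 24   i=6: 100
Match at i=6, j=4: x = 6·13 + 4 = 82.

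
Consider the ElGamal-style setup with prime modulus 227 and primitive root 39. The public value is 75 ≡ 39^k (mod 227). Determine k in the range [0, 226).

64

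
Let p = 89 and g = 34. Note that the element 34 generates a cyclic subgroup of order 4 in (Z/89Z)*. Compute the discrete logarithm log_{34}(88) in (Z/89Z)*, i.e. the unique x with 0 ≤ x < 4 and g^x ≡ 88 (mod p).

2

Successive powers of 34 modulo 89:
  34^0=1  34^1=34  34^2=88
So 34^2 ≡ 88 (mod 89), giving x = 2.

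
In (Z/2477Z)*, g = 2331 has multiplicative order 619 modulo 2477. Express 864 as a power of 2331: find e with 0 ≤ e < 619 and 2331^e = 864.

Baby-step giant-step with m = ceil(sqrt(619)) = 25.
Baby table (2331^j mod 2477 for j=0..24):
  0:1  1:2331  2:1500  3:1453  4:884  5:2217  6:805  7:1366
  8:1201  9:521  10:721  11:1245  12:1528  13:2319  14:775  15:792
  16:787  17:1517  18:1448  19:1614  20:2148  21:971  22:1900  23:24
  24:1450
Giant step factor: 2331^(-25) ≡ 178 (mod 2477).
Scan 864·178^i mod 2477 for i = 0, 1, …:
  i=0: 864   i=1: 218   i=2: 1649   i=3: 1236
  i=4: 2032   i=5: 54   i=6: 2181   i=7: 1806
  i=8: 1935   i=9: 127     …   i=21: 1669
  i=22: 2319
Match at i=22, j=13: e = 22·25 + 13 = 563.

563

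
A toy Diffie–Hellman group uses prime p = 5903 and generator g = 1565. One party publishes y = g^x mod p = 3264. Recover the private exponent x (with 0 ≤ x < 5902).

5232

Baby-step giant-step with m = ceil(sqrt(5902)) = 77.
Baby table (1565^j mod 5903 for j=0..76):
  0:1  1:1565  2:5383  3:814  4:4765  5:1736  6:1460  7:439
  8:2287  9:1937  10:3166  11:2173  12:617  13:3416  14:3825  15:483
  16:311  17:2669  18:3564  19:5228  20:262  21:2723  22:5432  23:760
  24:2897  25:301  26:4728  27:2861  28:2991  29:5739  30:3072  31:2638
  32:2273  33:3639  34:4543  35:2583  36:4743  37:2724  38:1094  39:240
  40:3711  41:5066  42:561  43:4321  44:3430  45:2123  46:5009  47:5804
  48:4446  49:4256  50:2056  51:505  52:5226  53:3035  54:3763  55:3804
  56:3036  57:5328  58:3284  59:3850  60:4190  61:5020  62:5310  63:4629
  64:1404  65:1344  66:1892  67:3577  68:1961  69:5308  70:1499  71:2444
  72:5619  73:4168  74:105  75:4944  76:4430
Giant step factor: 1565^(-77) ≡ 3776 (mod 5903).
Scan 3264·3776^i mod 5903 for i = 0, 1, …:
  i=0: 3264   i=1: 5303   i=2: 1152   i=3: 5344
  i=4: 2490   i=5: 4664   i=6: 2615   i=7: 4424
  i=8: 5437   i=9: 5381     …   i=66: 4716
  i=67: 4168
Match at i=67, j=73: x = 67·77 + 73 = 5232.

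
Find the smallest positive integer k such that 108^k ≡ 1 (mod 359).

179

The order of 108 must divide p − 1 = 358 = 2 · 179.
Divisors: 1, 2, 179, 358.
Check each in increasing order: 108^1 ≡ 108;  108^2 ≡ 176;  108^179 ≡ 1.
Smallest exponent giving 1 is 179.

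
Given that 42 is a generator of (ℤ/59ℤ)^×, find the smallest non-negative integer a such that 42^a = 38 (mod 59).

51

Baby-step giant-step with m = ceil(sqrt(58)) = 8.
Baby table (42^j mod 59 for j=0..7):
  0:1  1:42  2:53  3:43  4:36  5:37  6:20  7:14
Giant step factor: 42^(-8) ≡ 29 (mod 59).
Scan 38·29^i mod 59 for i = 0, 1, …:
  i=0: 38   i=1: 40   i=2: 39   i=3: 10
  i=4: 54   i=5: 32   i=6: 43
Match at i=6, j=3: a = 6·8 + 3 = 51.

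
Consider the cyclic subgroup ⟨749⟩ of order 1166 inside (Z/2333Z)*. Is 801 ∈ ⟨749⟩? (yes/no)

801 ∈ ⟨749⟩ iff 801^1166 ≡ 1 (mod 2333), since |⟨749⟩| = 1166.
801^1166 mod 2333 = 2332.
Since 2332 ≠ 1, 801 does not lie in the subgroup.

no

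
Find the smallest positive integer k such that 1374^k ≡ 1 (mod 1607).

The order of 1374 must divide p − 1 = 1606 = 2 · 11 · 73.
Divisors: 1, 2, 11, 22, 73, 146, 803, 1606.
Check each in increasing order: 1374^1 ≡ 1374;  1374^2 ≡ 1258;  1374^11 ≡ 798;  1374^22 ≡ 432;  1374^73 ≡ 1046;  1374^146 ≡ 1356;  1374^803 ≡ 1.
Smallest exponent giving 1 is 803.

803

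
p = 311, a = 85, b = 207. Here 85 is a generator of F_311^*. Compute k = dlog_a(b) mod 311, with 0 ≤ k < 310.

33

Baby-step giant-step with m = ceil(sqrt(310)) = 18.
Baby table (85^j mod 311 for j=0..17):
  0:1  1:85  2:72  3:211  4:208  5:264  6:48  7:37
  8:35  9:176  10:32  11:232  12:127  13:221  14:125  15:51
  16:292  17:251
Giant step factor: 85^(-18) ≡ 158 (mod 311).
Scan 207·158^i mod 311 for i = 0, 1, …:
  i=0: 207   i=1: 51
Match at i=1, j=15: k = 1·18 + 15 = 33.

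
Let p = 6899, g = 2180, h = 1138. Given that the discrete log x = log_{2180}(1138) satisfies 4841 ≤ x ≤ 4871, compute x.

4859

Compute 2180^4841 mod 6899 = 5232, then multiply by 2180 repeatedly:
  2180^4841=5232  2180^4842=1713  2180^4843=1981  2180^4844=6705  2180^4845=4818
  2180^4846=2962  2180^4847=6595  2180^4848=6483  2180^4849=3788  2180^4850=6636
  2180^4851=6176  2180^4852=3731  2180^4853=6558  2180^4854=1712  2180^4855=6700
  2180^4856=817  2180^4857=1118  2180^4858=1893  2180^4859=1138
Found 1138 at exponent 4859.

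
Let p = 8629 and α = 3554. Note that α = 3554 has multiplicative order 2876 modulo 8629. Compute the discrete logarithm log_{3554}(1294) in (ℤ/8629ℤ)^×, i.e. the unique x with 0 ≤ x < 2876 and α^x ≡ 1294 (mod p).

Baby-step giant-step with m = ceil(sqrt(2876)) = 54.
Baby table (3554^j mod 8629 for j=0..53):
  0:1  1:3554  2:6689  3:8440  4:1356  5:4242  6:1205  7:2586
  8:759  9:5238  10:3099  11:3242  12:2353  13:1061  14:8550  15:3991
  16:6567  17:6302  18:5053  19:1413  20:8353  21:2802  22:442  23:390
  24:5420  25:2752  26:3951  27:2471  28:6241  29:3984  30:7576  31:2624
  32:6376  33:550  34:4546  35:2996  36:8227  37:3706  38:3270  39:6946
  40:7144  41:3258  42:7443  43:4537  44:5526  45:8429  46:5407  47:8324
  48:3284  49:4928  50:5871  51:612  52:540  53:3522
Giant step factor: 3554^(-54) ≡ 4862 (mod 8629).
Scan 1294·4862^i mod 8629 for i = 0, 1, …:
  i=0: 1294   i=1: 887   i=2: 6723   i=3: 574
  i=4: 3621   i=5: 2142   i=6: 7830   i=7: 6941
  i=8: 7752   i=9: 7381     …   i=51: 3005
  i=52: 1413
Match at i=52, j=19: x = 52·54 + 19 = 2827.

2827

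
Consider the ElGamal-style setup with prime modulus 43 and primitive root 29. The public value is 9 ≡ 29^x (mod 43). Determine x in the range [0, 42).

Baby-step giant-step with m = ceil(sqrt(42)) = 7.
Baby table (29^j mod 43 for j=0..6):
  0:1  1:29  2:24  3:8  4:17  5:20  6:21
Giant step factor: 29^(-7) ≡ 37 (mod 43).
Scan 9·37^i mod 43 for i = 0, 1, …:
  i=0: 9   i=1: 32   i=2: 23   i=3: 34
  i=4: 11   i=5: 20
Match at i=5, j=5: x = 5·7 + 5 = 40.

40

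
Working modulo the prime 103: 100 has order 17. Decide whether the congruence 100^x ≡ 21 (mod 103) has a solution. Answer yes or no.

no

⟨100⟩ has order 17; its elements mod 103 are {1, 8, 9, 13, 14, 23, 30, 34, 61, 64, 66, 72, 76, 79, 81, 93, 100}.
21 is not in this set.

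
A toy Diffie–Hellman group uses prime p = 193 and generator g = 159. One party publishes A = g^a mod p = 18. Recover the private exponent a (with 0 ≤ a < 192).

74

Baby-step giant-step with m = ceil(sqrt(192)) = 14.
Baby table (159^j mod 193 for j=0..13):
  0:1  1:159  2:191  3:68  4:4  5:57  6:185  7:79
  8:16  9:35  10:161  11:123  12:64  13:140
Giant step factor: 159^(-14) ≡ 98 (mod 193).
Scan 18·98^i mod 193 for i = 0, 1, …:
  i=0: 18   i=1: 27   i=2: 137   i=3: 109
  i=4: 67   i=5: 4
Match at i=5, j=4: a = 5·14 + 4 = 74.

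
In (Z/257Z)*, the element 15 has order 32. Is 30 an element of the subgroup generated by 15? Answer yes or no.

yes

30 ∈ ⟨15⟩ iff 30^32 ≡ 1 (mod 257), since |⟨15⟩| = 32.
30^32 mod 257 = 1.
Since 1 = 1, 30 lies in the subgroup.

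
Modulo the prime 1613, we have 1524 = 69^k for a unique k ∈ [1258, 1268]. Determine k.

1268

Compute 69^1258 mod 1613 = 201, then multiply by 69 repeatedly:
  69^1258=201  69^1259=965  69^1260=452  69^1261=541  69^1262=230
  69^1263=1353  69^1264=1416  69^1265=924  69^1266=849  69^1267=513
  69^1268=1524
Found 1524 at exponent 1268.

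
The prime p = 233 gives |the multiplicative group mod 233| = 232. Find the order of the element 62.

116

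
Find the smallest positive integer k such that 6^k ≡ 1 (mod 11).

The order of 6 must divide p − 1 = 10 = 2 · 5.
Divisors: 1, 2, 5, 10.
Check each in increasing order: 6^1 ≡ 6;  6^2 ≡ 3;  6^5 ≡ 10;  6^10 ≡ 1.
Smallest exponent giving 1 is 10.

10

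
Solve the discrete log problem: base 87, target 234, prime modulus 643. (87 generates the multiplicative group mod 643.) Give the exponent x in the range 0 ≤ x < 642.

562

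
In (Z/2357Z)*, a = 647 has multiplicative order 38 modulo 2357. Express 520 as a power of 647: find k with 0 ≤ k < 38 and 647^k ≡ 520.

Successive powers of 647 modulo 2357:
  647^0=1  647^1=647  647^2=1420  647^3=1867  647^4=1165  647^5=1872
  647^6=2043  647^7=1901  647^8=1950  647^9=655  647^10=1882  647^11=1442
  647^12=1959  647^13=1764  647^14=520
So 647^14 ≡ 520 (mod 2357), giving k = 14.

14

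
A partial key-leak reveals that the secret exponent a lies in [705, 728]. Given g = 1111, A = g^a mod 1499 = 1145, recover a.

726

Compute 1111^705 mod 1499 = 1157, then multiply by 1111 repeatedly:
  1111^705=1157  1111^706=784  1111^707=105  1111^708=1232  1111^709=165
  1111^710=437  1111^711=1330  1111^712=1115  1111^713=591  1111^714=39
  1111^715=1357  1111^716=1132  1111^717=1490  1111^718=494  1111^719=200
  1111^720=348  1111^721=1385  1111^722=761  1111^723=35  1111^724=1410
  1111^725=55  1111^726=1145
Found 1145 at exponent 726.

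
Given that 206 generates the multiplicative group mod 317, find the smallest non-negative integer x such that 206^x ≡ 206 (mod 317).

1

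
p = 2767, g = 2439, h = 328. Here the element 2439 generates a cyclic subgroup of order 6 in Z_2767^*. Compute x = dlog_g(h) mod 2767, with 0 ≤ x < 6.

4

Successive powers of 2439 modulo 2767:
  2439^0=1  2439^1=2439  2439^2=2438  2439^3=2766  2439^4=328
So 2439^4 ≡ 328 (mod 2767), giving x = 4.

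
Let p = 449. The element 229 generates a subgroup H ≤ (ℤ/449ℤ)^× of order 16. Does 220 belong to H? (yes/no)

yes

220 ∈ ⟨229⟩ iff 220^16 ≡ 1 (mod 449), since |⟨229⟩| = 16.
220^16 mod 449 = 1.
Since 1 = 1, 220 lies in the subgroup.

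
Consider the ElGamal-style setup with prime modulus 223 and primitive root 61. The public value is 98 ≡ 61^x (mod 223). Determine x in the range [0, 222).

66

Baby-step giant-step with m = ceil(sqrt(222)) = 15.
Baby table (61^j mod 223 for j=0..14):
  0:1  1:61  2:153  3:190  4:217  5:80  6:197  7:198
  8:36  9:189  10:156  11:150  12:7  13:204  14:179
Giant step factor: 61^(-15) ≡ 195 (mod 223).
Scan 98·195^i mod 223 for i = 0, 1, …:
  i=0: 98   i=1: 155   i=2: 120   i=3: 208
  i=4: 197
Match at i=4, j=6: x = 4·15 + 6 = 66.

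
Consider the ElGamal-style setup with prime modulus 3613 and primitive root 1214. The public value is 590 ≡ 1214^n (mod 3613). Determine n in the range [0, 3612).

2789

Baby-step giant-step with m = ceil(sqrt(3612)) = 61.
Baby table (1214^j mod 3613 for j=0..60):
  0:1  1:1214  2:3305  3:1840  4:926  5:521  6:219  7:2117
  8:1195  9:1917  10:466  11:2096  12:992  13:1159  14:1569  15:715
  16:890  17:173  18:468  19:911  20:376  21:1226  22:3421  23:1757
  24:1328  25:794  26:2858  27:1132  28:1308  29:1805  30:1792  31:462
  32:853  33:2224  34:1025  35:1478  36:2244  37:14  38:2544  39:2914
  40:469  41:2125  42:68  43:3066  44:734  45:2278  46:1547  47:2911
  48:440  49:3049  50:1774  51:288  52:2784  53:1621  54:2422  55:2939
  56:1915  57:1651  58:2712  59:925  60:2920
Giant step factor: 1214^(-61) ≡ 2900 (mod 3613).
Scan 590·2900^i mod 3613 for i = 0, 1, …:
  i=0: 590   i=1: 2051   i=2: 902   i=3: 3601
  i=4: 1330   i=5: 1929   i=6: 1176   i=7: 3341
  i=8: 2447   i=9: 368     …   i=44: 227
  i=45: 734
Match at i=45, j=44: n = 45·61 + 44 = 2789.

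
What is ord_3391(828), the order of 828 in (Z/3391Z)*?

1695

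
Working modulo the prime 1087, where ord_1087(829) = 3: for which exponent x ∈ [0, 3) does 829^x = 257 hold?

2

Successive powers of 829 modulo 1087:
  829^0=1  829^1=829  829^2=257
So 829^2 ≡ 257 (mod 1087), giving x = 2.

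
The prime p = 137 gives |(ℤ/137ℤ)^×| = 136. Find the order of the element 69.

The order of 69 must divide p − 1 = 136 = 2^3 · 17.
Divisors: 1, 2, 4, 8, 17, 34, 68, 136.
Check each in increasing order: 69^1 ≡ 69;  69^2 ≡ 103;  69^4 ≡ 60;  69^8 ≡ 38;  69^17 ≡ 37;  69^34 ≡ 136;  69^68 ≡ 1.
Smallest exponent giving 1 is 68.

68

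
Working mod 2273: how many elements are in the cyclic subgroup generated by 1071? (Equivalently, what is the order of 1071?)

568

The order of 1071 must divide p − 1 = 2272 = 2^5 · 71.
Divisors: 1, 2, 4, 8, 16, 32, 71, 142, 284, 568, 1136, 2272.
Check each in increasing order: 1071^1 ≡ 1071;  1071^2 ≡ 1449;  1071^4 ≡ 1622;  1071^8 ≡ 1023;  1071^16 ≡ 949;  1071^32 ≡ 493;  1071^71 ≡ 743;  1071^142 ≡ 1983;  1071^284 ≡ 2272;  1071^568 ≡ 1.
Smallest exponent giving 1 is 568.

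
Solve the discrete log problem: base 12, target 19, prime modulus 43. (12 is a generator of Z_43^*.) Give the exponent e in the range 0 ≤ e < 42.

Baby-step giant-step with m = ceil(sqrt(42)) = 7.
Baby table (12^j mod 43 for j=0..6):
  0:1  1:12  2:15  3:8  4:10  5:34  6:21
Giant step factor: 12^(-7) ≡ 7 (mod 43).
Scan 19·7^i mod 43 for i = 0, 1, …:
  i=0: 19   i=1: 4   i=2: 28   i=3: 24
  i=4: 39   i=5: 15
Match at i=5, j=2: e = 5·7 + 2 = 37.

37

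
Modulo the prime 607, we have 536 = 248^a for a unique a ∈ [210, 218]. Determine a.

217

Compute 248^210 mod 607 = 172, then multiply by 248 repeatedly:
  248^210=172  248^211=166  248^212=499  248^213=531  248^214=576
  248^215=203  248^216=570  248^217=536
Found 536 at exponent 217.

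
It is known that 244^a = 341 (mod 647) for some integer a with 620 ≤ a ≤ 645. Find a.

Compute 244^620 mod 647 = 93, then multiply by 244 repeatedly:
  244^620=93  244^621=47  244^622=469  244^623=564  244^624=452
  244^625=298  244^626=248  244^627=341
Found 341 at exponent 627.

627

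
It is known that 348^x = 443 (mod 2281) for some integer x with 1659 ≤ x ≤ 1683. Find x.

1664

Compute 348^1659 mod 2281 = 1126, then multiply by 348 repeatedly:
  348^1659=1126  348^1660=1797  348^1661=362  348^1662=521  348^1663=1109
  348^1664=443
Found 443 at exponent 1664.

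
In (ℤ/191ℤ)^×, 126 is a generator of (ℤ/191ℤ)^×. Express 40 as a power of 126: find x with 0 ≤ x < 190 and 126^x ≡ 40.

Baby-step giant-step with m = ceil(sqrt(190)) = 14.
Baby table (126^j mod 191 for j=0..13):
  0:1  1:126  2:23  3:33  4:147  5:186  6:134  7:76
  8:26  9:29  10:25  11:94  12:2  13:61
Giant step factor: 126^(-14) ≡ 54 (mod 191).
Scan 40·54^i mod 191 for i = 0, 1, …:
  i=0: 40   i=1: 59   i=2: 130   i=3: 144
  i=4: 136   i=5: 86   i=6: 60   i=7: 184
  i=8: 4   i=9: 25
Match at i=9, j=10: x = 9·14 + 10 = 136.

136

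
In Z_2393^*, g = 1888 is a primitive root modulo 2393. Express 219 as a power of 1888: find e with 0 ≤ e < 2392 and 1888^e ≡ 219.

1935

Baby-step giant-step with m = ceil(sqrt(2392)) = 49.
Baby table (1888^j mod 2393 for j=0..48):
  0:1  1:1888  2:1367  3:1242  4:2149  5:1177  6:1472  7:863
  8:2104  9:2365  10:2175  11:12  12:1119  13:2046  14:546  15:1858
  16:2159  17:913  18:784  19:1318  20:2057  21:2170  22:144  23:1463
  24:622  25:1766  26:759  27:1978  28:1384  29:2229  30:1458  31:754
  32:2110  33:1728  34:805  35:285  36:2048  37:1929  38:2199  39:2250
  40:425  41:745  42:1869  43:1390  44:1592  45:88  46:1027  47:646
  48:1611
Giant step factor: 1888^(-49) ≡ 1399 (mod 2393).
Scan 219·1399^i mod 2393 for i = 0, 1, …:
  i=0: 219   i=1: 77   i=2: 38   i=3: 516
  i=4: 1591   i=5: 319   i=6: 1183   i=7: 1454
  i=8: 96   i=9: 296     …   i=38: 2142
  i=39: 622
Match at i=39, j=24: e = 39·49 + 24 = 1935.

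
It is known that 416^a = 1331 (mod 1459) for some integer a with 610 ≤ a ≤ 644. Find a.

642

Compute 416^610 mod 1459 = 402, then multiply by 416 repeatedly:
  416^610=402  416^611=906  416^612=474  416^613=219  416^614=646
  416^615=280  416^616=1219  416^617=831  416^618=1372  416^619=283
  416^620=1008  416^621=595  416^622=949  416^623=854  416^624=727
  416^625=419  416^626=683  416^627=1082  416^628=740  416^629=1450
  416^630=633  416^631=708  416^632=1269  416^633=1205  416^634=843
  416^635=528  416^636=798  416^637=775  416^638=1420  416^639=1284
  416^640=150  416^641=1122  416^642=1331
Found 1331 at exponent 642.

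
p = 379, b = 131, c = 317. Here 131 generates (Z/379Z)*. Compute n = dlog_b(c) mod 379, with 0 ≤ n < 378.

Baby-step giant-step with m = ceil(sqrt(378)) = 20.
Baby table (131^j mod 379 for j=0..19):
  0:1  1:131  2:106  3:242  4:245  5:259  6:198  7:166
  8:143  9:162  10:377  11:117  12:167  13:274  14:268  15:240
  16:362  17:47  18:93  19:55
Giant step factor: 131^(-20) ≡ 95 (mod 379).
Scan 317·95^i mod 379 for i = 0, 1, …:
  i=0: 317   i=1: 174   i=2: 233   i=3: 153
  i=4: 133   i=5: 128   i=6: 32   i=7: 8
  i=8: 2   i=9: 190     …   i=16: 220
  i=17: 55
Match at i=17, j=19: n = 17·20 + 19 = 359.

359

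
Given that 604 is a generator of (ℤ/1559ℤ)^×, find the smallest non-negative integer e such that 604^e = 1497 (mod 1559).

Baby-step giant-step with m = ceil(sqrt(1558)) = 40.
Baby table (604^j mod 1559 for j=0..39):
  0:1  1:604  2:10  3:1363  4:100  5:1158  6:1000  7:667
  8:646  9:434  10:224  11:1222  12:681  13:1307  14:574  15:598
  16:1063  17:1303  18:1276  19:558  20:288  21:903  22:1321  23:1235
  24:738  25:1437  26:1144  27:339  28:527  29:272  30:593  31:1161
  32:1253  33:697  34:58  35:734  36:580  37:1104  38:1123  39:127
Giant step factor: 604^(-40) ≡ 300 (mod 1559).
Scan 1497·300^i mod 1559 for i = 0, 1, …:
  i=0: 1497   i=1: 108   i=2: 1220   i=3: 1194
  i=4: 1189   i=5: 1248   i=6: 240   i=7: 286
  i=8: 55   i=9: 910     …   i=21: 523
  i=22: 1000
Match at i=22, j=6: e = 22·40 + 6 = 886.

886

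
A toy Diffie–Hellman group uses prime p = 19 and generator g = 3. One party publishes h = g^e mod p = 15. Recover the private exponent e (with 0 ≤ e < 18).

5

Successive powers of 3 modulo 19:
  3^0=1  3^1=3  3^2=9  3^3=8  3^4=5  3^5=15
So 3^5 ≡ 15 (mod 19), giving e = 5.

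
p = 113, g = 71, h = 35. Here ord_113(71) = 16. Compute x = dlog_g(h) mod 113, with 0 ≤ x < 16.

7

Successive powers of 71 modulo 113:
  71^0=1  71^1=71  71^2=69  71^3=40  71^4=15  71^5=48
  71^6=18  71^7=35
So 71^7 ≡ 35 (mod 113), giving x = 7.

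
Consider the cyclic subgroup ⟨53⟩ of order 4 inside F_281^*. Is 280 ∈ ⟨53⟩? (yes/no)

280 ∈ ⟨53⟩ iff 280^4 ≡ 1 (mod 281), since |⟨53⟩| = 4.
280^4 mod 281 = 1.
Since 1 = 1, 280 lies in the subgroup.

yes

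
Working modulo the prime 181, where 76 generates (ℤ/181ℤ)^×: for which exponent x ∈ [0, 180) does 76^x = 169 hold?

Baby-step giant-step with m = ceil(sqrt(180)) = 14.
Baby table (76^j mod 181 for j=0..13):
  0:1  1:76  2:165  3:51  4:75  5:89  6:67  7:24
  8:14  9:159  10:138  11:171  12:145  13:160
Giant step factor: 76^(-14) ≡ 11 (mod 181).
Scan 169·11^i mod 181 for i = 0, 1, …:
  i=0: 169   i=1: 49   i=2: 177   i=3: 137
  i=4: 59   i=5: 106   i=6: 80   i=7: 156
  i=8: 87   i=9: 52   i=10: 29   i=11: 138
Match at i=11, j=10: x = 11·14 + 10 = 164.

164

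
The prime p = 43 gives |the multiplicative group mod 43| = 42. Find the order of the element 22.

14

The order of 22 must divide p − 1 = 42 = 2 · 3 · 7.
Divisors: 1, 2, 3, 6, 7, 14, 21, 42.
Check each in increasing order: 22^1 ≡ 22;  22^2 ≡ 11;  22^3 ≡ 27;  22^6 ≡ 41;  22^7 ≡ 42;  22^14 ≡ 1.
Smallest exponent giving 1 is 14.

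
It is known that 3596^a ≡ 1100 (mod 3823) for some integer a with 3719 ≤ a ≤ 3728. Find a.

Compute 3596^3719 mod 3823 = 1531, then multiply by 3596 repeatedly:
  3596^3719=1531  3596^3720=356  3596^3721=3294  3596^3722=1570  3596^3723=2972
  3596^3724=2027  3596^3725=2454  3596^3726=1100
Found 1100 at exponent 3726.

3726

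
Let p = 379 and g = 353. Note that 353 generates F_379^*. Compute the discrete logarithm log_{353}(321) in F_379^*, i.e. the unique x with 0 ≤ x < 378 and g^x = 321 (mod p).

185

Baby-step giant-step with m = ceil(sqrt(378)) = 20.
Baby table (353^j mod 379 for j=0..19):
  0:1  1:353  2:297  3:237  4:281  5:274  6:77  7:272
  8:129  9:57  10:34  11:253  12:244  13:99  14:79  15:220
  16:344  17:152  18:217  19:43
Giant step factor: 353^(-20) ≡ 20 (mod 379).
Scan 321·20^i mod 379 for i = 0, 1, …:
  i=0: 321   i=1: 356   i=2: 298   i=3: 275
  i=4: 194   i=5: 90   i=6: 284   i=7: 374
  i=8: 279   i=9: 274
Match at i=9, j=5: x = 9·20 + 5 = 185.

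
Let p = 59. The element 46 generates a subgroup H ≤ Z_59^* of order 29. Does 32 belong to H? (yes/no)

no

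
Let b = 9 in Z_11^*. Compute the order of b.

The order of 9 must divide p − 1 = 10 = 2 · 5.
Divisors: 1, 2, 5, 10.
Check each in increasing order: 9^1 ≡ 9;  9^2 ≡ 4;  9^5 ≡ 1.
Smallest exponent giving 1 is 5.

5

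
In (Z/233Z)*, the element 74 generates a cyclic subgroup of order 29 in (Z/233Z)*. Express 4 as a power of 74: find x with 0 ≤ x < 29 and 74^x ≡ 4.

25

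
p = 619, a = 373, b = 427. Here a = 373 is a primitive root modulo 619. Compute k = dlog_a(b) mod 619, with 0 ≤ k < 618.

Baby-step giant-step with m = ceil(sqrt(618)) = 25.
Baby table (373^j mod 619 for j=0..24):
  0:1  1:373  2:473  3:14  4:270  5:432  6:196  7:66
  8:477  9:268  10:305  11:488  12:38  13:556  14:23  15:532
  16:356  17:322  18:20  19:32  20:175  21:280  22:448  23:593
  24:206
Giant step factor: 373^(-25) ≡ 385 (mod 619).
Scan 427·385^i mod 619 for i = 0, 1, …:
  i=0: 427   i=1: 360   i=2: 563   i=3: 105
  i=4: 190   i=5: 108   i=6: 107   i=7: 341
  i=8: 57   i=9: 280
Match at i=9, j=21: k = 9·25 + 21 = 246.

246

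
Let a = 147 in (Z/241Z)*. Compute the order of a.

The order of 147 must divide p − 1 = 240 = 2^4 · 3 · 5.
Divisors: 1, 2, 3, 4, 5, 6, 8, 10, 12, 15, 16, 20, 24, 30, 40, 48, 60, 80, 120, 240.
Check each in increasing order: 147^1 ≡ 147;  147^2 ≡ 160;  147^3 ≡ 143;  147^4 ≡ 54;  147^5 ≡ 226;  147^6 ≡ 205;  147^8 ≡ 24;  147^10 ≡ 225;  147^12 ≡ 91;  147^15 ≡ 240;  147^16 ≡ 94;  147^20 ≡ 15;  147^24 ≡ 87;  147^30 ≡ 1.
Smallest exponent giving 1 is 30.

30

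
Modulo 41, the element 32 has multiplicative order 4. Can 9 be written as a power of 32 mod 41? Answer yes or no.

yes

9 ∈ ⟨32⟩ iff 9^4 ≡ 1 (mod 41), since |⟨32⟩| = 4.
9^4 mod 41 = 1.
Since 1 = 1, 9 lies in the subgroup.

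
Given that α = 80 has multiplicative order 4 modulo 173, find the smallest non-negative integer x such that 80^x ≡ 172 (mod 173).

Successive powers of 80 modulo 173:
  80^0=1  80^1=80  80^2=172
So 80^2 ≡ 172 (mod 173), giving x = 2.

2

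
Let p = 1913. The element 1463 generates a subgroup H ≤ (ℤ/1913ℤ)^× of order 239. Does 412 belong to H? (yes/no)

412 ∈ ⟨1463⟩ iff 412^239 ≡ 1 (mod 1913), since |⟨1463⟩| = 239.
412^239 mod 1913 = 1.
Since 1 = 1, 412 lies in the subgroup.

yes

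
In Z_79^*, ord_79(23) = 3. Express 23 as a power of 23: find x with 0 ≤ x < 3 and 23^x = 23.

Successive powers of 23 modulo 79:
  23^0=1  23^1=23
So 23^1 ≡ 23 (mod 79), giving x = 1.

1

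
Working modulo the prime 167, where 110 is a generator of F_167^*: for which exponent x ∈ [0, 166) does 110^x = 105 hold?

133

Baby-step giant-step with m = ceil(sqrt(166)) = 13.
Baby table (110^j mod 167 for j=0..12):
  0:1  1:110  2:76  3:10  4:98  5:92  6:100  7:145
  8:85  9:165  10:114  11:15  12:147
Giant step factor: 110^(-13) ≡ 23 (mod 167).
Scan 105·23^i mod 167 for i = 0, 1, …:
  i=0: 105   i=1: 77   i=2: 101   i=3: 152
  i=4: 156   i=5: 81   i=6: 26   i=7: 97
  i=8: 60   i=9: 44   i=10: 10
Match at i=10, j=3: x = 10·13 + 3 = 133.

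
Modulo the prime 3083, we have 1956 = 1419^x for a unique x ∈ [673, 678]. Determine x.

678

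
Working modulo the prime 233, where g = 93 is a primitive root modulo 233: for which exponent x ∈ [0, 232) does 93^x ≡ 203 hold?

Baby-step giant-step with m = ceil(sqrt(232)) = 16.
Baby table (93^j mod 233 for j=0..15):
  0:1  1:93  2:28  3:41  4:85  5:216  6:50  7:223
  8:2  9:186  10:56  11:82  12:170  13:199  14:100  15:213
Giant step factor: 93^(-16) ≡ 175 (mod 233).
Scan 203·175^i mod 233 for i = 0, 1, …:
  i=0: 203   i=1: 109   i=2: 202   i=3: 167
  i=4: 100
Match at i=4, j=14: x = 4·16 + 14 = 78.

78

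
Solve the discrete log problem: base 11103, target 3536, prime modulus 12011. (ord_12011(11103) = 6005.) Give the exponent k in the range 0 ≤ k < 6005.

Baby-step giant-step with m = ceil(sqrt(6005)) = 78.
Baby table (11103^j mod 12011 for j=0..77):
  0:1  1:11103  2:7716  3:8296  4:10140  5:5317  6:586  7:8407
  8:5440  9:9012  10:8606  11:4913  12:7088  13:1992  14:4925  15:8203
  16:10507  17:8389  18:9773  19:2245  20:3410  21:2558  22:7470  23:3455
  24:9742  25:6371  26:4434  27:9624  28:5416  29:6782  30:3587  31:9996
  32:3948  33:6505  34:2872  35:10622  36:57  37:8299  38:7416  39:4443
  40:1452  41:2794  42:9380  43:10770  44:9805  45:9222  46:10102  47:3788
  48:7653  49:5445  50:4472  51:11153  52:10360  53:9744  54:4555  55:7855
  56:2194  57:1674  58:5405  59:4759  60:2788  61:2817  62:507  63:8073
  64:8437  65:2222  66:272  67:5255  68:8838  69:10455  70:7561  71:4904
  72:3249  73:4614  74:2327  75:1020  76:10698  77:3115
Giant step factor: 11103^(-78) ≡ 11694 (mod 12011).
Scan 3536·11694^i mod 12011 for i = 0, 1, …:
  i=0: 3536   i=1: 8122   i=2: 7691   i=3: 186
  i=4: 1093   i=5: 1838   i=6: 5893   i=7: 5635
  i=8: 3344   i=9: 8931     …   i=25: 3825
  i=26: 586
Match at i=26, j=6: k = 26·78 + 6 = 2034.

2034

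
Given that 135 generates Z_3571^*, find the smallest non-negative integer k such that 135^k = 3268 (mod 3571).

620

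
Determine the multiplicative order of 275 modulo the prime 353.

176

The order of 275 must divide p − 1 = 352 = 2^5 · 11.
Divisors: 1, 2, 4, 8, 11, 16, 22, 32, 44, 88, 176, 352.
Check each in increasing order: 275^1 ≡ 275;  275^2 ≡ 83;  275^4 ≡ 182;  275^8 ≡ 295;  275^11 ≡ 253;  275^16 ≡ 187;  275^22 ≡ 116;  275^32 ≡ 22;  275^44 ≡ 42;  275^88 ≡ 352;  275^176 ≡ 1.
Smallest exponent giving 1 is 176.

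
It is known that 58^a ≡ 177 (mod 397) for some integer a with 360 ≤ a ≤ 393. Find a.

363

Compute 58^360 mod 397 = 31, then multiply by 58 repeatedly:
  58^360=31  58^361=210  58^362=270  58^363=177
Found 177 at exponent 363.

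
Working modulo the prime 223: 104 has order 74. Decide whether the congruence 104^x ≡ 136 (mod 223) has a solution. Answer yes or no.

yes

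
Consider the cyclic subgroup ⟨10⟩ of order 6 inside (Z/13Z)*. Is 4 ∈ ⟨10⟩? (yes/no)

yes

⟨10⟩ has order 6; its elements mod 13 are {1, 3, 4, 9, 10, 12}.
4 is in this set.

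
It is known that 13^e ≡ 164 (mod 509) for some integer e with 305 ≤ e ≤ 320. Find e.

Compute 13^305 mod 509 = 194, then multiply by 13 repeatedly:
  13^305=194  13^306=486  13^307=210  13^308=185  13^309=369
  13^310=216  13^311=263  13^312=365  13^313=164
Found 164 at exponent 313.

313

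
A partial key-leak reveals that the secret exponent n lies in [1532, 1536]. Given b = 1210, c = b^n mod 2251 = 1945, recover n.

Compute 1210^1532 mod 2251 = 2139, then multiply by 1210 repeatedly:
  1210^1532=2139  1210^1533=1791  1210^1534=1648  1210^1535=1945
Found 1945 at exponent 1535.

1535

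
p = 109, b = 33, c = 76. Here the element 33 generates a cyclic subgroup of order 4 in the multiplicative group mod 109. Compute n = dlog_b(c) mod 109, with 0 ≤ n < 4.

3

Successive powers of 33 modulo 109:
  33^0=1  33^1=33  33^2=108  33^3=76
So 33^3 ≡ 76 (mod 109), giving n = 3.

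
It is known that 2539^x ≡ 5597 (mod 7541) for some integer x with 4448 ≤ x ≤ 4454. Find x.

Compute 2539^4448 mod 7541 = 4600, then multiply by 2539 repeatedly:
  2539^4448=4600  2539^4449=5932  2539^4450=1971  2539^4451=4686  2539^4452=5597
Found 5597 at exponent 4452.

4452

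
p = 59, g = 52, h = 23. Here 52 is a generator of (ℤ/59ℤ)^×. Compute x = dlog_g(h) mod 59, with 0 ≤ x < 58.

25

Baby-step giant-step with m = ceil(sqrt(58)) = 8.
Baby table (52^j mod 59 for j=0..7):
  0:1  1:52  2:49  3:11  4:41  5:8  6:3  7:38
Giant step factor: 52^(-8) ≡ 57 (mod 59).
Scan 23·57^i mod 59 for i = 0, 1, …:
  i=0: 23   i=1: 13   i=2: 33   i=3: 52
Match at i=3, j=1: x = 3·8 + 1 = 25.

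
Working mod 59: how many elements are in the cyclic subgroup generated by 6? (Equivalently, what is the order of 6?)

58

The order of 6 must divide p − 1 = 58 = 2 · 29.
Divisors: 1, 2, 29, 58.
Check each in increasing order: 6^1 ≡ 6;  6^2 ≡ 36;  6^29 ≡ 58;  6^58 ≡ 1.
Smallest exponent giving 1 is 58.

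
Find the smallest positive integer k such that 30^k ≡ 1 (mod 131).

The order of 30 must divide p − 1 = 130 = 2 · 5 · 13.
Divisors: 1, 2, 5, 10, 13, 26, 65, 130.
Check each in increasing order: 30^1 ≡ 30;  30^2 ≡ 114;  30^5 ≡ 24;  30^10 ≡ 52;  30^13 ≡ 73;  30^26 ≡ 89;  30^65 ≡ 130;  30^130 ≡ 1.
Smallest exponent giving 1 is 130.

130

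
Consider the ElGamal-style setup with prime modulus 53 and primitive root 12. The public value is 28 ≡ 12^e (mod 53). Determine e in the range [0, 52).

Baby-step giant-step with m = ceil(sqrt(52)) = 8.
Baby table (12^j mod 53 for j=0..7):
  0:1  1:12  2:38  3:32  4:13  5:50  6:17  7:45
Giant step factor: 12^(-8) ≡ 16 (mod 53).
Scan 28·16^i mod 53 for i = 0, 1, …:
  i=0: 28   i=1: 24   i=2: 13
Match at i=2, j=4: e = 2·8 + 4 = 20.

20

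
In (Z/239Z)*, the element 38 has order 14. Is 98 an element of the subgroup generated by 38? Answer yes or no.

98 ∈ ⟨38⟩ iff 98^14 ≡ 1 (mod 239), since |⟨38⟩| = 14.
98^14 mod 239 = 1.
Since 1 = 1, 98 lies in the subgroup.

yes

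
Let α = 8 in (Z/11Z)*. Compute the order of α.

10

The order of 8 must divide p − 1 = 10 = 2 · 5.
Divisors: 1, 2, 5, 10.
Check each in increasing order: 8^1 ≡ 8;  8^2 ≡ 9;  8^5 ≡ 10;  8^10 ≡ 1.
Smallest exponent giving 1 is 10.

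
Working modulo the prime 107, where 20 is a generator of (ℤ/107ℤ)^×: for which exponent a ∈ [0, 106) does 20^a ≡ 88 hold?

7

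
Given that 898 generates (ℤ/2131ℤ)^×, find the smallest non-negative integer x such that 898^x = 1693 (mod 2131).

Baby-step giant-step with m = ceil(sqrt(2130)) = 47.
Baby table (898^j mod 2131 for j=0..46):
  0:1  1:898  2:886  3:765  4:788  5:132  6:1331  7:1878
  8:823  9:1728  10:376  11:950  12:700  13:2086  14:79  15:619
  16:1802  17:767  18:453  19:1904  20:730  21:1323  22:1087  23:128
  24:2001  25:465  26:2025  27:707  28:1979  29:2019  30:1712  31:925
  32:1691  33:1246  34:133  35:98  36:633  37:1588  38:385  39:508
  40:150  41:447  42:778  43:1807  44:995  45:621  46:1467
Giant step factor: 898^(-47) ≡ 1405 (mod 2131).
Scan 1693·1405^i mod 2131 for i = 0, 1, …:
  i=0: 1693   i=1: 469   i=2: 466   i=3: 513
  i=4: 487   i=5: 184   i=6: 669   i=7: 174
  i=8: 1536   i=9: 1508     …   i=37: 413
  i=38: 633
Match at i=38, j=36: x = 38·47 + 36 = 1822.

1822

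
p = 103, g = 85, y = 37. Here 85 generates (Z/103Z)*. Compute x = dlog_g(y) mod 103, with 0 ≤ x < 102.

99

Baby-step giant-step with m = ceil(sqrt(102)) = 11.
Baby table (85^j mod 103 for j=0..10):
  0:1  1:85  2:15  3:39  4:19  5:70  6:79  7:20
  8:52  9:94  10:59
Giant step factor: 85^(-11) ≡ 74 (mod 103).
Scan 37·74^i mod 103 for i = 0, 1, …:
  i=0: 37   i=1: 60   i=2: 11   i=3: 93
  i=4: 84   i=5: 36   i=6: 89   i=7: 97
  i=8: 71   i=9: 1
Match at i=9, j=0: x = 9·11 + 0 = 99.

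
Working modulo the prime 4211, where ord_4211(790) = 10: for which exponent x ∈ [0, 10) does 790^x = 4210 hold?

5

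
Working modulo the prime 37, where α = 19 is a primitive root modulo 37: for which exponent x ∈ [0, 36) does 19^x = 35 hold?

17

Successive powers of 19 modulo 37:
  19^0=1  19^1=19  19^2=28  19^3=14  19^4=7  19^5=22
  19^6=11  19^7=24  19^8=12  19^9=6  19^10=3  19^11=20
  19^12=10  19^13=5  19^14=21  19^15=29  19^16=33  19^17=35
So 19^17 ≡ 35 (mod 37), giving x = 17.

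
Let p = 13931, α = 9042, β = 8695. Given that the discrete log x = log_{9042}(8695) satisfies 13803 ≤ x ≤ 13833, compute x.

13807

Compute 9042^13803 mod 13931 = 11798, then multiply by 9042 repeatedly:
  9042^13803=11798  9042^13804=7849  9042^13805=6144  9042^13806=11151  9042^13807=8695
Found 8695 at exponent 13807.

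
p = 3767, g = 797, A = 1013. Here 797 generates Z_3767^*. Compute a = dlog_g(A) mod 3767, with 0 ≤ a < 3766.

3118

Baby-step giant-step with m = ceil(sqrt(3766)) = 62.
Baby table (797^j mod 3767 for j=0..61):
  0:1  1:797  2:2353  3:3142  4:2886  5:2272  6:2624  7:643
  8:159  9:2412  10:1194  11:2334  12:3067  13:3383  14:2846  15:528
  16:2679  17:3041  18:1496  19:1940  20:1710  21:2983  22:474  23:1078
  24:290  25:1343  26:543  27:3333  28:666  29:3422  30:26  31:1887
  32:906  33:2585  34:3463  35:2567  36:418  37:1650  38:367  39:2440
  40:908  41:412  42:635  43:1317  44:2423  45:2427  46:1848  47:3726
  48:1226  49:1469  50:3023  51:2218  52:1023  53:1659  54:6  55:1015
  56:2817  57:17  58:2248  59:2331  60:676  61:91
Giant step factor: 797^(-62) ≡ 1307 (mod 3767).
Scan 1013·1307^i mod 3767 for i = 0, 1, …:
  i=0: 1013   i=1: 1774   i=2: 1913   i=3: 2770
  i=4: 303   i=5: 486   i=6: 2346   i=7: 3651
  i=8: 2835   i=9: 2384     …   i=49: 3258
  i=50: 1496
Match at i=50, j=18: a = 50·62 + 18 = 3118.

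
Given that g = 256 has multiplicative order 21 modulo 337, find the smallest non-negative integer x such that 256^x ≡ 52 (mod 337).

Successive powers of 256 modulo 337:
  256^0=1  256^1=256  256^2=158  256^3=8  256^4=26  256^5=253
  256^6=64  256^7=208  256^8=2  256^9=175  256^10=316  256^11=16
  256^12=52
So 256^12 ≡ 52 (mod 337), giving x = 12.

12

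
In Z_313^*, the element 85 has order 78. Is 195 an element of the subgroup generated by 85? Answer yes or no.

no

195 ∈ ⟨85⟩ iff 195^78 ≡ 1 (mod 313), since |⟨85⟩| = 78.
195^78 mod 313 = 25.
Since 25 ≠ 1, 195 does not lie in the subgroup.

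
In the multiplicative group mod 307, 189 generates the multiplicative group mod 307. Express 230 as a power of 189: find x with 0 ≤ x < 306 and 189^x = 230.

Baby-step giant-step with m = ceil(sqrt(306)) = 18.
Baby table (189^j mod 307 for j=0..17):
  0:1  1:189  2:109  3:32  4:215  5:111  6:103  7:126
  8:175  9:226  10:41  11:74  12:171  13:84  14:219  15:253
  16:232  17:254
Giant step factor: 189^(-18) ≡ 272 (mod 307).
Scan 230·272^i mod 307 for i = 0, 1, …:
  i=0: 230   i=1: 239   i=2: 231   i=3: 204
  i=4: 228   i=5: 2   i=6: 237   i=7: 301
  i=8: 210   i=9: 18   i=10: 291   i=11: 253
Match at i=11, j=15: x = 11·18 + 15 = 213.

213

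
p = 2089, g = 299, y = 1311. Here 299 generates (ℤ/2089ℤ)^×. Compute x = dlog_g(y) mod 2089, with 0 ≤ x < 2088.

Baby-step giant-step with m = ceil(sqrt(2088)) = 46.
Baby table (299^j mod 2089 for j=0..45):
  0:1  1:299  2:1663  3:55  4:1822  5:1638  6:936  7:2027
  8:263  9:1344  10:768  11:1931  12:805  13:460  14:1755  15:406
  16:232  17:431  18:1440  19:226  20:726  21:1907  22:1985  23:239
  24:435  25:547  26:611  27:946  28:839  29:181  30:1894  31:187
  32:1599  33:1809  34:1929  35:207  36:1312  37:1645  38:940  39:1134
  40:648  41:1564  42:1789  43:127  44:371  45:212
Giant step factor: 299^(-46) ≡ 1382 (mod 2089).
Scan 1311·1382^i mod 2089 for i = 0, 1, …:
  i=0: 1311   i=1: 639   i=2: 1540   i=3: 1678
  i=4: 206   i=5: 588   i=6: 2084   i=7: 1446
  i=8: 1288   i=9: 188     …   i=18: 1426
  i=19: 805
Match at i=19, j=12: x = 19·46 + 12 = 886.

886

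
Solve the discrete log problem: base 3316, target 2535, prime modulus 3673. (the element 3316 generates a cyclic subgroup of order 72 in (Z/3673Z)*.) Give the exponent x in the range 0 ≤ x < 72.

43

Baby-step giant-step with m = ceil(sqrt(72)) = 9.
Baby table (3316^j mod 3673 for j=0..8):
  0:1  1:3316  2:2567  3:1831  4:127  5:2410  6:2785  7:1138
  8:1437
Giant step factor: 3316^(-9) ≡ 1010 (mod 3673).
Scan 2535·1010^i mod 3673 for i = 0, 1, …:
  i=0: 2535   i=1: 269   i=2: 3561   i=3: 743
  i=4: 1138
Match at i=4, j=7: x = 4·9 + 7 = 43.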